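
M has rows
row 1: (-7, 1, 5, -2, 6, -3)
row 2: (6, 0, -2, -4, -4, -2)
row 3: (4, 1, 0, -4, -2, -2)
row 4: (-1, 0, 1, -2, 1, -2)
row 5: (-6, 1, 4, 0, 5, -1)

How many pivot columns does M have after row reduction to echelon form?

Row reduce to echelon form.
R2 ← R2 + (6/7)·R1: [0, 6/7, 16/7, -40/7, 8/7, -32/7]
R3 ← R3 + (4/7)·R1: [0, 11/7, 20/7, -36/7, 10/7, -26/7]
R4 ← R4 − (1/7)·R1: [0, -1/7, 2/7, -12/7, 1/7, -11/7]
R5 ← R5 − (6/7)·R1: [0, 1/7, -2/7, 12/7, -1/7, 11/7]
R3 ← R3 − (11/6)·R2: [0, 0, -4/3, 16/3, -2/3, 14/3]
R4 ← R4 + (1/6)·R2: [0, 0, 2/3, -8/3, 1/3, -7/3]
R5 ← R5 − (1/6)·R2: [0, 0, -2/3, 8/3, -1/3, 7/3]
R4 ← R4 + (1/2)·R3: [0, 0, 0, 0, 0, 0]
R5 ← R5 − (1/2)·R3: [0, 0, 0, 0, 0, 0]
Echelon form has 3 nonzero rows, so rank(M) = 3.
Each nonzero row contributes one pivot column: 3 pivot columns.

3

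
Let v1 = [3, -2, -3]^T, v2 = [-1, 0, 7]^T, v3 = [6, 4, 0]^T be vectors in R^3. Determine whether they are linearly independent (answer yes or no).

yes

Form the matrix with these vectors as rows and row reduce.
R2 ← R2 + (1/3)·R1: [0, -2/3, 6]
R3 ← R3 − (2)·R1: [0, 8, 6]
R3 ← R3 + (12)·R2: [0, 0, 78]
3 nonzero rows, so the 3 vectors span a space of dimension 3.
Since 3 = 3, the vectors are linearly independent.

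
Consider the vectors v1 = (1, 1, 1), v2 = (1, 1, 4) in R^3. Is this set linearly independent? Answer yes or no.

yes

Form the matrix with these vectors as rows and row reduce.
R2 ← R2 − R1: [0, 0, 3]
2 nonzero rows, so the 2 vectors span a space of dimension 2.
Since 2 = 2, the vectors are linearly independent.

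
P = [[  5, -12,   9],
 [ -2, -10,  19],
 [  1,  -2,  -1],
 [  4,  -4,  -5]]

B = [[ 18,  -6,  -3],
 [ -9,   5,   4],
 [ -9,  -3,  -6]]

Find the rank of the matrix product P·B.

2

First compute PB:
[[117, -117, -117],
 [-117, -95, -148],
 [ 45, -13,  -5],
 [153, -29,   2]]
Now row reduce the product.
R2 ← R2 + R1: [0, -212, -265]
R3 ← R3 − (5/13)·R1: [0, 32, 40]
R4 ← R4 − (17/13)·R1: [0, 124, 155]
R3 ← R3 + (8/53)·R2: [0, 0, 0]
R4 ← R4 + (31/53)·R2: [0, 0, 0]
2 nonzero rows, so rank(PB) = 2.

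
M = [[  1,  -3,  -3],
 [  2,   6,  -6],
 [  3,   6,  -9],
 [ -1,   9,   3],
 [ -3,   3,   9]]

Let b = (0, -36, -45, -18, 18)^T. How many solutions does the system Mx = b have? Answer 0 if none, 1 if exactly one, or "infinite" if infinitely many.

Row reduce the augmented matrix [M | b].
R2 ← R2 − (2)·R1: [0, 12, 0, -36]
R3 ← R3 − (3)·R1: [0, 15, 0, -45]
R4 ← R4 + R1: [0, 6, 0, -18]
R5 ← R5 + (3)·R1: [0, -6, 0, 18]
R3 ← R3 − (5/4)·R2: [0, 0, 0, 0]
R4 ← R4 − (1/2)·R2: [0, 0, 0, 0]
R5 ← R5 + (1/2)·R2: [0, 0, 0, 0]
The echelon form has 2 nonzero rows, and every pivot lies in the first 3 columns, so rank(M) = rank([M|b]) = 2.
The system is consistent.
rank = 2 < 3 unknowns, so there are infinitely many solutions.

infinite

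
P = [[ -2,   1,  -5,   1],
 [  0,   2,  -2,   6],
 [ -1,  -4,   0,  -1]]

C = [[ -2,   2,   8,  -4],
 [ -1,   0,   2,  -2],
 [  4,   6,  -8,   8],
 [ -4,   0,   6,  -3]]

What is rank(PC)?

First compute PC:
[[-21, -34,  32, -37],
 [-34, -12,  56, -38],
 [ 10,  -2, -22,  15]]
Now row reduce the product.
R2 ← R2 − (34/21)·R1: [0, 904/21, 88/21, 460/21]
R3 ← R3 + (10/21)·R1: [0, -382/21, -142/21, -55/21]
R3 ← R3 + (191/452)·R2: [0, 0, -564/113, 750/113]
3 nonzero rows, so rank(PC) = 3.

3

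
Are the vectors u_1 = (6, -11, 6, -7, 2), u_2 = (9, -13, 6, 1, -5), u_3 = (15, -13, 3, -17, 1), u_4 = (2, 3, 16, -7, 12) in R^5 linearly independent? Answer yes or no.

yes

Form the matrix with these vectors as rows and row reduce.
R2 ← R2 − (3/2)·R1: [0, 7/2, -3, 23/2, -8]
R3 ← R3 − (5/2)·R1: [0, 29/2, -12, 1/2, -4]
R4 ← R4 − (1/3)·R1: [0, 20/3, 14, -14/3, 34/3]
R3 ← R3 − (29/7)·R2: [0, 0, 3/7, -330/7, 204/7]
R4 ← R4 − (40/21)·R2: [0, 0, 138/7, -186/7, 186/7]
R4 ← R4 − (46)·R3: [0, 0, 0, 2142, -1314]
4 nonzero rows, so the 4 vectors span a space of dimension 4.
Since 4 = 4, the vectors are linearly independent.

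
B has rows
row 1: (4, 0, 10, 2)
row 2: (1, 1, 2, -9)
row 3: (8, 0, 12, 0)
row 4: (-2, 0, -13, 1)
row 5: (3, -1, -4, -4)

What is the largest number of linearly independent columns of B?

4

Row reduce to echelon form.
R2 ← R2 − (1/4)·R1: [0, 1, -1/2, -19/2]
R3 ← R3 − (2)·R1: [0, 0, -8, -4]
R4 ← R4 + (1/2)·R1: [0, 0, -8, 2]
R5 ← R5 − (3/4)·R1: [0, -1, -23/2, -11/2]
R5 ← R5 + R2: [0, 0, -12, -15]
R4 ← R4 − R3: [0, 0, 0, 6]
R5 ← R5 − (3/2)·R3: [0, 0, 0, -9]
R5 ← R5 + (3/2)·R4: [0, 0, 0, 0]
Echelon form has 4 nonzero rows, so rank(B) = 4.
The rank gives the maximum number of linearly independent columns: 4.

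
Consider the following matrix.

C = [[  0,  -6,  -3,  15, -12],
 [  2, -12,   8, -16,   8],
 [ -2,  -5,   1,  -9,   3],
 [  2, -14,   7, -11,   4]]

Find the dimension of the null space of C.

Row reduce to echelon form.
Swap R1 ↔ R2
R3 ← R3 + R1: [0, -17, 9, -25, 11]
R4 ← R4 − R1: [0, -2, -1, 5, -4]
R3 ← R3 − (17/6)·R2: [0, 0, 35/2, -135/2, 45]
R4 ← R4 − (1/3)·R2: [0, 0, 0, 0, 0]
3 nonzero rows, so rank(C) = 3.
C has 5 columns; by rank–nullity, nullity = 5 − 3 = 2.

2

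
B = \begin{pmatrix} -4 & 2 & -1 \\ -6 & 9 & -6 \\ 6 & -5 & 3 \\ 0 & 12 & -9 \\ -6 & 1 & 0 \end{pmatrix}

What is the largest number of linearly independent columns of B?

2

Row reduce to echelon form.
R2 ← R2 − (3/2)·R1: [0, 6, -9/2]
R3 ← R3 + (3/2)·R1: [0, -2, 3/2]
R5 ← R5 − (3/2)·R1: [0, -2, 3/2]
R3 ← R3 + (1/3)·R2: [0, 0, 0]
R4 ← R4 − (2)·R2: [0, 0, 0]
R5 ← R5 + (1/3)·R2: [0, 0, 0]
Echelon form has 2 nonzero rows, so rank(B) = 2.
The rank gives the maximum number of linearly independent columns: 2.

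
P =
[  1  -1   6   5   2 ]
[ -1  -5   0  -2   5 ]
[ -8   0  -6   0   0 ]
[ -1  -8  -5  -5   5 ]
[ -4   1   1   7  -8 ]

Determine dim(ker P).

0

Row reduce to echelon form.
R2 ← R2 + R1: [0, -6, 6, 3, 7]
R3 ← R3 + (8)·R1: [0, -8, 42, 40, 16]
R4 ← R4 + R1: [0, -9, 1, 0, 7]
R5 ← R5 + (4)·R1: [0, -3, 25, 27, 0]
R3 ← R3 − (4/3)·R2: [0, 0, 34, 36, 20/3]
R4 ← R4 − (3/2)·R2: [0, 0, -8, -9/2, -7/2]
R5 ← R5 − (1/2)·R2: [0, 0, 22, 51/2, -7/2]
R4 ← R4 + (4/17)·R3: [0, 0, 0, 135/34, -197/102]
R5 ← R5 − (11/17)·R3: [0, 0, 0, 75/34, -797/102]
R5 ← R5 − (5/9)·R4: [0, 0, 0, 0, -182/27]
5 nonzero rows, so rank(P) = 5.
P has 5 columns; by rank–nullity, nullity = 5 − 5 = 0.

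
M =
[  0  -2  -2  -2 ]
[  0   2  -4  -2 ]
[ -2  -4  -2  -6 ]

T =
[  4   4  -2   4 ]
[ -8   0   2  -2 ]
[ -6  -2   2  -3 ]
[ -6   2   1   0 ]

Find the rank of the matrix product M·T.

First compute MT:
[[ 40,   0, -10,  10],
 [ 20,   4,  -6,   8],
 [ 72, -16, -14,   6]]
Now row reduce the product.
R2 ← R2 − (1/2)·R1: [0, 4, -1, 3]
R3 ← R3 − (9/5)·R1: [0, -16, 4, -12]
R3 ← R3 + (4)·R2: [0, 0, 0, 0]
2 nonzero rows, so rank(MT) = 2.

2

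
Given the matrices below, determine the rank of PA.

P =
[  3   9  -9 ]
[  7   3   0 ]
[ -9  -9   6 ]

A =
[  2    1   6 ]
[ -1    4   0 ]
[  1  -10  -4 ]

First compute PA:
[[-12, 129,  54],
 [ 11,  19,  42],
 [ -3, -105, -78]]
Now row reduce the product.
R2 ← R2 + (11/12)·R1: [0, 549/4, 183/2]
R3 ← R3 − (1/4)·R1: [0, -549/4, -183/2]
R3 ← R3 + R2: [0, 0, 0]
2 nonzero rows, so rank(PA) = 2.

2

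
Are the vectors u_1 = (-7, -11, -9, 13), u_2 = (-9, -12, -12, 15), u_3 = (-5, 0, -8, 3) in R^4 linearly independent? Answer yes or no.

no

Form the matrix with these vectors as rows and row reduce.
R2 ← R2 − (9/7)·R1: [0, 15/7, -3/7, -12/7]
R3 ← R3 − (5/7)·R1: [0, 55/7, -11/7, -44/7]
R3 ← R3 − (11/3)·R2: [0, 0, 0, 0]
2 nonzero rows, so the 3 vectors span a space of dimension 2.
Since 2 < 3, the vectors are linearly dependent.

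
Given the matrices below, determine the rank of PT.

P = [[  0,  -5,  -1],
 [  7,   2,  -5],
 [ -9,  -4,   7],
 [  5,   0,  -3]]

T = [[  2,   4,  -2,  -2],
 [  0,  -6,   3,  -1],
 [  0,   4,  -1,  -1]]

3

First compute PT:
[[  0,  26, -14,   6],
 [ 14,  -4,  -3, -11],
 [-18,  16,  -1,  15],
 [ 10,   8,  -7,  -7]]
Now row reduce the product.
Swap R1 ↔ R2
R3 ← R3 + (9/7)·R1: [0, 76/7, -34/7, 6/7]
R4 ← R4 − (5/7)·R1: [0, 76/7, -34/7, 6/7]
R3 ← R3 − (38/91)·R2: [0, 0, 90/91, -150/91]
R4 ← R4 − (38/91)·R2: [0, 0, 90/91, -150/91]
R4 ← R4 − R3: [0, 0, 0, 0]
3 nonzero rows, so rank(PT) = 3.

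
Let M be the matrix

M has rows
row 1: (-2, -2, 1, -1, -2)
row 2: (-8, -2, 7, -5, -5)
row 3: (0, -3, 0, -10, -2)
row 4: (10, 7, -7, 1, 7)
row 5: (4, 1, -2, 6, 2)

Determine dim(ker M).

0

Row reduce to echelon form.
R2 ← R2 − (4)·R1: [0, 6, 3, -1, 3]
R4 ← R4 + (5)·R1: [0, -3, -2, -4, -3]
R5 ← R5 + (2)·R1: [0, -3, 0, 4, -2]
R3 ← R3 + (1/2)·R2: [0, 0, 3/2, -21/2, -1/2]
R4 ← R4 + (1/2)·R2: [0, 0, -1/2, -9/2, -3/2]
R5 ← R5 + (1/2)·R2: [0, 0, 3/2, 7/2, -1/2]
R4 ← R4 + (1/3)·R3: [0, 0, 0, -8, -5/3]
R5 ← R5 − R3: [0, 0, 0, 14, 0]
R5 ← R5 + (7/4)·R4: [0, 0, 0, 0, -35/12]
5 nonzero rows, so rank(M) = 5.
M has 5 columns; by rank–nullity, nullity = 5 − 5 = 0.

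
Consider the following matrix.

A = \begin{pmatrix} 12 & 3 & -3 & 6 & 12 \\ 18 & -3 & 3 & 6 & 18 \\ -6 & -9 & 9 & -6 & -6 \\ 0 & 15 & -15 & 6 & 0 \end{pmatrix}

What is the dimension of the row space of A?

2

Row reduce to echelon form.
R2 ← R2 − (3/2)·R1: [0, -15/2, 15/2, -3, 0]
R3 ← R3 + (1/2)·R1: [0, -15/2, 15/2, -3, 0]
R3 ← R3 − R2: [0, 0, 0, 0, 0]
R4 ← R4 + (2)·R2: [0, 0, 0, 0, 0]
Echelon form has 2 nonzero rows, so rank(A) = 2.
The row space has dimension equal to the rank: 2.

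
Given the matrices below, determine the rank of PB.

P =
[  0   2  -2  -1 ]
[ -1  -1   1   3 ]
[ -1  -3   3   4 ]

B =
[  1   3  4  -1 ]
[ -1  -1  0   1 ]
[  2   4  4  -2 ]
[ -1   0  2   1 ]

2

First compute PB:
[[ -5, -10, -10,   5],
 [ -1,   2,   6,   1],
 [  4,  12,  16,  -4]]
Now row reduce the product.
R2 ← R2 − (1/5)·R1: [0, 4, 8, 0]
R3 ← R3 + (4/5)·R1: [0, 4, 8, 0]
R3 ← R3 − R2: [0, 0, 0, 0]
2 nonzero rows, so rank(PB) = 2.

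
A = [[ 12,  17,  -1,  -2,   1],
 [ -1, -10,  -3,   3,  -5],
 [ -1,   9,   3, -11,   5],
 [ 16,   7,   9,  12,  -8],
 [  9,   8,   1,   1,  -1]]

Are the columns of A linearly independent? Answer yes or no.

Row reduce A to echelon form.
R2 ← R2 + (1/12)·R1: [0, -103/12, -37/12, 17/6, -59/12]
R3 ← R3 + (1/12)·R1: [0, 125/12, 35/12, -67/6, 61/12]
R4 ← R4 − (4/3)·R1: [0, -47/3, 31/3, 44/3, -28/3]
R5 ← R5 − (3/4)·R1: [0, -19/4, 7/4, 5/2, -7/4]
R3 ← R3 + (125/103)·R2: [0, 0, -85/103, -796/103, -91/103]
R4 ← R4 − (188/103)·R2: [0, 0, 1644/103, 978/103, -37/103]
R5 ← R5 − (57/103)·R2: [0, 0, 356/103, 96/103, 100/103]
R4 ← R4 + (1644/85)·R3: [0, 0, 0, -11898/85, -1483/85]
R5 ← R5 + (356/85)·R3: [0, 0, 0, -2672/85, -232/85]
R5 ← R5 − (1336/5949)·R4: [0, 0, 0, 0, 7072/5949]
5 pivots among 5 columns.
Every column is a pivot column, so the columns are linearly independent.

yes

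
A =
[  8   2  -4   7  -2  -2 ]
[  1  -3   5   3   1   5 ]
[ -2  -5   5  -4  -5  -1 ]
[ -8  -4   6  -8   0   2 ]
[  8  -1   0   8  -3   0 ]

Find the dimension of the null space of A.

Row reduce to echelon form.
R2 ← R2 − (1/8)·R1: [0, -13/4, 11/2, 17/8, 5/4, 21/4]
R3 ← R3 + (1/4)·R1: [0, -9/2, 4, -9/4, -11/2, -3/2]
R4 ← R4 + R1: [0, -2, 2, -1, -2, 0]
R5 ← R5 − R1: [0, -3, 4, 1, -1, 2]
R3 ← R3 − (18/13)·R2: [0, 0, -47/13, -135/26, -94/13, -114/13]
R4 ← R4 − (8/13)·R2: [0, 0, -18/13, -30/13, -36/13, -42/13]
R5 ← R5 − (12/13)·R2: [0, 0, -14/13, -25/26, -28/13, -37/13]
R4 ← R4 − (18/47)·R3: [0, 0, 0, -15/47, 0, 6/47]
R5 ← R5 − (14/47)·R3: [0, 0, 0, 55/94, 0, -11/47]
R5 ← R5 + (11/6)·R4: [0, 0, 0, 0, 0, 0]
4 nonzero rows, so rank(A) = 4.
A has 6 columns; by rank–nullity, nullity = 6 − 4 = 2.

2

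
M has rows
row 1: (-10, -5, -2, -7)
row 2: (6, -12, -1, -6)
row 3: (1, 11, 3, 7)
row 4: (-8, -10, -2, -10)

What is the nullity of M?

Row reduce to echelon form.
R2 ← R2 + (3/5)·R1: [0, -15, -11/5, -51/5]
R3 ← R3 + (1/10)·R1: [0, 21/2, 14/5, 63/10]
R4 ← R4 − (4/5)·R1: [0, -6, -2/5, -22/5]
R3 ← R3 + (7/10)·R2: [0, 0, 63/50, -21/25]
R4 ← R4 − (2/5)·R2: [0, 0, 12/25, -8/25]
R4 ← R4 − (8/21)·R3: [0, 0, 0, 0]
3 nonzero rows, so rank(M) = 3.
M has 4 columns; by rank–nullity, nullity = 4 − 3 = 1.

1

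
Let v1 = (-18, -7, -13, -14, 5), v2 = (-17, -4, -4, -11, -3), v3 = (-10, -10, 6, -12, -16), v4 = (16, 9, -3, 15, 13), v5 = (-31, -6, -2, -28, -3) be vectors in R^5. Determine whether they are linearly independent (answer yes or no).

no

Form the matrix with these vectors as rows and row reduce.
R2 ← R2 − (17/18)·R1: [0, 47/18, 149/18, 20/9, -139/18]
R3 ← R3 − (5/9)·R1: [0, -55/9, 119/9, -38/9, -169/9]
R4 ← R4 + (8/9)·R1: [0, 25/9, -131/9, 23/9, 157/9]
R5 ← R5 − (31/18)·R1: [0, 109/18, 367/18, -35/9, -209/18]
R3 ← R3 + (110/47)·R2: [0, 0, 1532/47, 46/47, -1732/47]
R4 ← R4 − (50/47)·R2: [0, 0, -1098/47, 9/47, 1206/47]
R5 ← R5 − (109/47)·R2: [0, 0, 56/47, -425/47, 296/47]
R4 ← R4 + (549/766)·R3: [0, 0, 0, 342/383, -288/383]
R5 ← R5 − (14/383)·R3: [0, 0, 0, -3477/383, 2928/383]
R5 ← R5 + (61/6)·R4: [0, 0, 0, 0, 0]
4 nonzero rows, so the 5 vectors span a space of dimension 4.
Since 4 < 5, the vectors are linearly dependent.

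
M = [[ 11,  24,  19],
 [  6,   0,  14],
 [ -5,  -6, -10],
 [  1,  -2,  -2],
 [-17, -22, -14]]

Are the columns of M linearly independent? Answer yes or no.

yes

Row reduce M to echelon form.
R2 ← R2 − (6/11)·R1: [0, -144/11, 40/11]
R3 ← R3 + (5/11)·R1: [0, 54/11, -15/11]
R4 ← R4 − (1/11)·R1: [0, -46/11, -41/11]
R5 ← R5 + (17/11)·R1: [0, 166/11, 169/11]
R3 ← R3 + (3/8)·R2: [0, 0, 0]
R4 ← R4 − (23/72)·R2: [0, 0, -44/9]
R5 ← R5 + (83/72)·R2: [0, 0, 176/9]
Swap R3 ↔ R4
R5 ← R5 + (4)·R3: [0, 0, 0]
3 pivots among 3 columns.
Every column is a pivot column, so the columns are linearly independent.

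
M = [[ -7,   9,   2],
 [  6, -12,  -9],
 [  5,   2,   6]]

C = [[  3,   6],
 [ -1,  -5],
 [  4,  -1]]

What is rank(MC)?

2

First compute MC:
[[-22, -89],
 [ -6, 105],
 [ 37,  14]]
Now row reduce the product.
R2 ← R2 − (3/11)·R1: [0, 1422/11]
R3 ← R3 + (37/22)·R1: [0, -2985/22]
R3 ← R3 + (995/948)·R2: [0, 0]
2 nonzero rows, so rank(MC) = 2.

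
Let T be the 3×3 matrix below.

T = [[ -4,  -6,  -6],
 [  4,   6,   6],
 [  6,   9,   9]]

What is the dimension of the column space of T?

1

Row reduce to echelon form.
R2 ← R2 + R1: [0, 0, 0]
R3 ← R3 + (3/2)·R1: [0, 0, 0]
Echelon form has 1 nonzero row, so rank(T) = 1.
The column space has dimension equal to the rank: 1.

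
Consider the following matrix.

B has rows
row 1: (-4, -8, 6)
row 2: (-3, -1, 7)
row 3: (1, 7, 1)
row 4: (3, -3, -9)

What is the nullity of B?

1

Row reduce to echelon form.
R2 ← R2 − (3/4)·R1: [0, 5, 5/2]
R3 ← R3 + (1/4)·R1: [0, 5, 5/2]
R4 ← R4 + (3/4)·R1: [0, -9, -9/2]
R3 ← R3 − R2: [0, 0, 0]
R4 ← R4 + (9/5)·R2: [0, 0, 0]
2 nonzero rows, so rank(B) = 2.
B has 3 columns; by rank–nullity, nullity = 3 − 2 = 1.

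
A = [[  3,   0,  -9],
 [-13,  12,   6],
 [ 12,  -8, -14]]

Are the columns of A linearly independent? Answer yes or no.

Row reduce A to echelon form.
R2 ← R2 + (13/3)·R1: [0, 12, -33]
R3 ← R3 − (4)·R1: [0, -8, 22]
R3 ← R3 + (2/3)·R2: [0, 0, 0]
2 pivots among 3 columns.
Only 2 < 3 pivot columns, so the columns are linearly dependent.

no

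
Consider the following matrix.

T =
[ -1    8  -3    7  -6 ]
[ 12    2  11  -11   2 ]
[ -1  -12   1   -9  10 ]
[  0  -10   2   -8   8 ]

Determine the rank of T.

Row reduce to echelon form.
R2 ← R2 + (12)·R1: [0, 98, -25, 73, -70]
R3 ← R3 − R1: [0, -20, 4, -16, 16]
R3 ← R3 + (10/49)·R2: [0, 0, -54/49, -54/49, 12/7]
R4 ← R4 + (5/49)·R2: [0, 0, -27/49, -27/49, 6/7]
R4 ← R4 − (1/2)·R3: [0, 0, 0, 0, 0]
Echelon form has 3 nonzero rows, so rank(T) = 3.

3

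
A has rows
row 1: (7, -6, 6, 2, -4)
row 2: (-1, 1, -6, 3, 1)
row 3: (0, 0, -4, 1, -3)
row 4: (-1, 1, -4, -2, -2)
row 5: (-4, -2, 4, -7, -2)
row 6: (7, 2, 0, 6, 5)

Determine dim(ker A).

0

Row reduce to echelon form.
R2 ← R2 + (1/7)·R1: [0, 1/7, -36/7, 23/7, 3/7]
R4 ← R4 + (1/7)·R1: [0, 1/7, -22/7, -12/7, -18/7]
R5 ← R5 + (4/7)·R1: [0, -38/7, 52/7, -41/7, -30/7]
R6 ← R6 − R1: [0, 8, -6, 4, 9]
R4 ← R4 − R2: [0, 0, 2, -5, -3]
R5 ← R5 + (38)·R2: [0, 0, -188, 119, 12]
R6 ← R6 − (56)·R2: [0, 0, 282, -180, -15]
R4 ← R4 + (1/2)·R3: [0, 0, 0, -9/2, -9/2]
R5 ← R5 − (47)·R3: [0, 0, 0, 72, 153]
R6 ← R6 + (141/2)·R3: [0, 0, 0, -219/2, -453/2]
R5 ← R5 + (16)·R4: [0, 0, 0, 0, 81]
R6 ← R6 − (73/3)·R4: [0, 0, 0, 0, -117]
R6 ← R6 + (13/9)·R5: [0, 0, 0, 0, 0]
5 nonzero rows, so rank(A) = 5.
A has 5 columns; by rank–nullity, nullity = 5 − 5 = 0.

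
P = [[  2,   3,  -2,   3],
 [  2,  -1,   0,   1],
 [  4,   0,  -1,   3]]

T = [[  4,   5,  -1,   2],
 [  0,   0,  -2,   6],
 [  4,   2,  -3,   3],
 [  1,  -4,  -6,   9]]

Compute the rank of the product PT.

2

First compute PT:
[[  3,  -6, -20,  43],
 [  9,   6,  -6,   7],
 [ 15,   6, -19,  32]]
Now row reduce the product.
R2 ← R2 − (3)·R1: [0, 24, 54, -122]
R3 ← R3 − (5)·R1: [0, 36, 81, -183]
R3 ← R3 − (3/2)·R2: [0, 0, 0, 0]
2 nonzero rows, so rank(PT) = 2.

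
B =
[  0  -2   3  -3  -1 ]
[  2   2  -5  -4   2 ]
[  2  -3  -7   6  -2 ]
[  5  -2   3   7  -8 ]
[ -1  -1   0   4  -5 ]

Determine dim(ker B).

0

Row reduce to echelon form.
Swap R1 ↔ R2
R3 ← R3 − R1: [0, -5, -2, 10, -4]
R4 ← R4 − (5/2)·R1: [0, -7, 31/2, 17, -13]
R5 ← R5 + (1/2)·R1: [0, 0, -5/2, 2, -4]
R3 ← R3 − (5/2)·R2: [0, 0, -19/2, 35/2, -3/2]
R4 ← R4 − (7/2)·R2: [0, 0, 5, 55/2, -19/2]
R4 ← R4 + (10/19)·R3: [0, 0, 0, 1395/38, -391/38]
R5 ← R5 − (5/19)·R3: [0, 0, 0, -99/38, -137/38]
R5 ← R5 + (11/155)·R4: [0, 0, 0, 0, -672/155]
5 nonzero rows, so rank(B) = 5.
B has 5 columns; by rank–nullity, nullity = 5 − 5 = 0.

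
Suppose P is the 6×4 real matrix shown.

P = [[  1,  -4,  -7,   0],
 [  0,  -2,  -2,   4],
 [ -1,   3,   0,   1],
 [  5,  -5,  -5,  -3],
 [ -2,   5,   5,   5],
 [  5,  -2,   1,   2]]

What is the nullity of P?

Row reduce to echelon form.
R3 ← R3 + R1: [0, -1, -7, 1]
R4 ← R4 − (5)·R1: [0, 15, 30, -3]
R5 ← R5 + (2)·R1: [0, -3, -9, 5]
R6 ← R6 − (5)·R1: [0, 18, 36, 2]
R3 ← R3 − (1/2)·R2: [0, 0, -6, -1]
R4 ← R4 + (15/2)·R2: [0, 0, 15, 27]
R5 ← R5 − (3/2)·R2: [0, 0, -6, -1]
R6 ← R6 + (9)·R2: [0, 0, 18, 38]
R4 ← R4 + (5/2)·R3: [0, 0, 0, 49/2]
R5 ← R5 − R3: [0, 0, 0, 0]
R6 ← R6 + (3)·R3: [0, 0, 0, 35]
R6 ← R6 − (10/7)·R4: [0, 0, 0, 0]
4 nonzero rows, so rank(P) = 4.
P has 4 columns; by rank–nullity, nullity = 4 − 4 = 0.

0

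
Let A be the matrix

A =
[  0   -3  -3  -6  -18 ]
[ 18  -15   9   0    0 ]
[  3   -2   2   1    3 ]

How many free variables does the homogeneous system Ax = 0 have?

3

Row reduce to echelon form.
Swap R1 ↔ R2
R3 ← R3 − (1/6)·R1: [0, 1/2, 1/2, 1, 3]
R3 ← R3 + (1/6)·R2: [0, 0, 0, 0, 0]
2 nonzero rows, so rank(A) = 2.
A has 5 columns; by rank–nullity, nullity = 5 − 2 = 3.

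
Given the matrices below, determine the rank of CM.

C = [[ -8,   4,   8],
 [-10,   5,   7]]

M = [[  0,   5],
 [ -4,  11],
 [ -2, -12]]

2

First compute CM:
[[-32, -92],
 [-34, -79]]
Now row reduce the product.
R2 ← R2 − (17/16)·R1: [0, 75/4]
2 nonzero rows, so rank(CM) = 2.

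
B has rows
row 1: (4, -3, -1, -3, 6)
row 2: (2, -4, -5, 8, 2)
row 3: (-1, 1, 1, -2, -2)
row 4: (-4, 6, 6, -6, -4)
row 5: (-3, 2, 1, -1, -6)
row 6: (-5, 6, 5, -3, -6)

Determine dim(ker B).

2

Row reduce to echelon form.
R2 ← R2 − (1/2)·R1: [0, -5/2, -9/2, 19/2, -1]
R3 ← R3 + (1/4)·R1: [0, 1/4, 3/4, -11/4, -1/2]
R4 ← R4 + R1: [0, 3, 5, -9, 2]
R5 ← R5 + (3/4)·R1: [0, -1/4, 1/4, -13/4, -3/2]
R6 ← R6 + (5/4)·R1: [0, 9/4, 15/4, -27/4, 3/2]
R3 ← R3 + (1/10)·R2: [0, 0, 3/10, -9/5, -3/5]
R4 ← R4 + (6/5)·R2: [0, 0, -2/5, 12/5, 4/5]
R5 ← R5 − (1/10)·R2: [0, 0, 7/10, -21/5, -7/5]
R6 ← R6 + (9/10)·R2: [0, 0, -3/10, 9/5, 3/5]
R4 ← R4 + (4/3)·R3: [0, 0, 0, 0, 0]
R5 ← R5 − (7/3)·R3: [0, 0, 0, 0, 0]
R6 ← R6 + R3: [0, 0, 0, 0, 0]
3 nonzero rows, so rank(B) = 3.
B has 5 columns; by rank–nullity, nullity = 5 − 3 = 2.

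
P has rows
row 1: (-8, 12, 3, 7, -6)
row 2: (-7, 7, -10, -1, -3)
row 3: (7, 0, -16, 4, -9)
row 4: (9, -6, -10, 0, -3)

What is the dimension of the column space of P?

Row reduce to echelon form.
R2 ← R2 − (7/8)·R1: [0, -7/2, -101/8, -57/8, 9/4]
R3 ← R3 + (7/8)·R1: [0, 21/2, -107/8, 81/8, -57/4]
R4 ← R4 + (9/8)·R1: [0, 15/2, -53/8, 63/8, -39/4]
R3 ← R3 + (3)·R2: [0, 0, -205/4, -45/4, -15/2]
R4 ← R4 + (15/7)·R2: [0, 0, -943/28, -207/28, -69/14]
R4 ← R4 − (23/35)·R3: [0, 0, 0, 0, 0]
Echelon form has 3 nonzero rows, so rank(P) = 3.
The column space has dimension equal to the rank: 3.

3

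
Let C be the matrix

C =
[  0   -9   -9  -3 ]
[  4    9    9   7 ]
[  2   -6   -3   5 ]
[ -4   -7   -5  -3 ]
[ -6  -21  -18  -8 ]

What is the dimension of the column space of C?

3

Row reduce to echelon form.
Swap R1 ↔ R2
R3 ← R3 − (1/2)·R1: [0, -21/2, -15/2, 3/2]
R4 ← R4 + R1: [0, 2, 4, 4]
R5 ← R5 + (3/2)·R1: [0, -15/2, -9/2, 5/2]
R3 ← R3 − (7/6)·R2: [0, 0, 3, 5]
R4 ← R4 + (2/9)·R2: [0, 0, 2, 10/3]
R5 ← R5 − (5/6)·R2: [0, 0, 3, 5]
R4 ← R4 − (2/3)·R3: [0, 0, 0, 0]
R5 ← R5 − R3: [0, 0, 0, 0]
Echelon form has 3 nonzero rows, so rank(C) = 3.
The column space has dimension equal to the rank: 3.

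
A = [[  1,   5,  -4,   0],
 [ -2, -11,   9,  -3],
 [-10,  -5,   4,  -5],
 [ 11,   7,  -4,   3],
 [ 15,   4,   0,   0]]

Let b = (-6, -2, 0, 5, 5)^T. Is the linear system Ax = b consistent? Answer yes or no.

no

Row reduce the augmented matrix [A | b].
R2 ← R2 + (2)·R1: [0, -1, 1, -3, -14]
R3 ← R3 + (10)·R1: [0, 45, -36, -5, -60]
R4 ← R4 − (11)·R1: [0, -48, 40, 3, 71]
R5 ← R5 − (15)·R1: [0, -71, 60, 0, 95]
R3 ← R3 + (45)·R2: [0, 0, 9, -140, -690]
R4 ← R4 − (48)·R2: [0, 0, -8, 147, 743]
R5 ← R5 − (71)·R2: [0, 0, -11, 213, 1089]
R4 ← R4 + (8/9)·R3: [0, 0, 0, 203/9, 389/3]
R5 ← R5 + (11/9)·R3: [0, 0, 0, 377/9, 737/3]
R5 ← R5 − (13/7)·R4: [0, 0, 0, 0, 34/7]
The echelon form has 5 nonzero rows; the last pivot sits in the augmented column, so rank(A) = 4 but rank([A|b]) = 5.
Since the ranks differ, the system is inconsistent.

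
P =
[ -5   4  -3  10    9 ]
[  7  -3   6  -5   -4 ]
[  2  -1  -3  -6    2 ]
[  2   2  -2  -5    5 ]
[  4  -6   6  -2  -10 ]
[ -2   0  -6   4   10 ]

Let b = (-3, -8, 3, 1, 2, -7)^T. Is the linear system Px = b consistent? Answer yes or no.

no

Row reduce the augmented matrix [P | b].
R2 ← R2 + (7/5)·R1: [0, 13/5, 9/5, 9, 43/5, -61/5]
R3 ← R3 + (2/5)·R1: [0, 3/5, -21/5, -2, 28/5, 9/5]
R4 ← R4 + (2/5)·R1: [0, 18/5, -16/5, -1, 43/5, -1/5]
R5 ← R5 + (4/5)·R1: [0, -14/5, 18/5, 6, -14/5, -2/5]
R6 ← R6 − (2/5)·R1: [0, -8/5, -24/5, 0, 32/5, -29/5]
R3 ← R3 − (3/13)·R2: [0, 0, -60/13, -53/13, 47/13, 60/13]
R4 ← R4 − (18/13)·R2: [0, 0, -74/13, -175/13, -43/13, 217/13]
R5 ← R5 + (14/13)·R2: [0, 0, 72/13, 204/13, 84/13, -176/13]
R6 ← R6 + (8/13)·R2: [0, 0, -48/13, 72/13, 152/13, -173/13]
R4 ← R4 − (37/30)·R3: [0, 0, 0, -253/30, -233/30, 11]
R5 ← R5 + (6/5)·R3: [0, 0, 0, 54/5, 54/5, -8]
R6 ← R6 − (4/5)·R3: [0, 0, 0, 44/5, 44/5, -17]
R5 ← R5 + (324/253)·R4: [0, 0, 0, 0, 216/253, 140/23]
R6 ← R6 + (24/23)·R4: [0, 0, 0, 0, 16/23, -127/23]
R6 ← R6 − (22/27)·R5: [0, 0, 0, 0, 0, -283/27]
The echelon form has 6 nonzero rows; the last pivot sits in the augmented column, so rank(P) = 5 but rank([P|b]) = 6.
Since the ranks differ, the system is inconsistent.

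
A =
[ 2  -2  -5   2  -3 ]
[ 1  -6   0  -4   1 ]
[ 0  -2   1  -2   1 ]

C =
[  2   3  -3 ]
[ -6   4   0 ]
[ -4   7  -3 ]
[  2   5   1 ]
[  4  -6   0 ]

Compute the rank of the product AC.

First compute AC:
[[ 28,  -9,  11],
 [ 34, -47,  -7],
 [  8, -17,  -5]]
Now row reduce the product.
R2 ← R2 − (17/14)·R1: [0, -505/14, -285/14]
R3 ← R3 − (2/7)·R1: [0, -101/7, -57/7]
R3 ← R3 − (2/5)·R2: [0, 0, 0]
2 nonzero rows, so rank(AC) = 2.

2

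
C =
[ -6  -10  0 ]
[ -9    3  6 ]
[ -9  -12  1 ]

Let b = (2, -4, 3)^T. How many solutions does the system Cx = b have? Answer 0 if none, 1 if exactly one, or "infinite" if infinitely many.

Row reduce the augmented matrix [C | b].
R2 ← R2 − (3/2)·R1: [0, 18, 6, -7]
R3 ← R3 − (3/2)·R1: [0, 3, 1, 0]
R3 ← R3 − (1/6)·R2: [0, 0, 0, 7/6]
The echelon form has 3 nonzero rows; the last pivot sits in the augmented column, so rank(C) = 2 but rank([C|b]) = 3.
Since the ranks differ, the system is inconsistent.
It has no solutions.

0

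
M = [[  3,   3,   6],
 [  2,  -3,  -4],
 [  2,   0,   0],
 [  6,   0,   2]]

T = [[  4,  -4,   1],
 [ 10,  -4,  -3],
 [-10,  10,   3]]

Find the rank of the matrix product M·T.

3

First compute MT:
[[-18,  36,  12],
 [ 18, -36,  -1],
 [  8,  -8,   2],
 [  4,  -4,  12]]
Now row reduce the product.
R2 ← R2 + R1: [0, 0, 11]
R3 ← R3 + (4/9)·R1: [0, 8, 22/3]
R4 ← R4 + (2/9)·R1: [0, 4, 44/3]
Swap R2 ↔ R3
R4 ← R4 − (1/2)·R2: [0, 0, 11]
R4 ← R4 − R3: [0, 0, 0]
3 nonzero rows, so rank(MT) = 3.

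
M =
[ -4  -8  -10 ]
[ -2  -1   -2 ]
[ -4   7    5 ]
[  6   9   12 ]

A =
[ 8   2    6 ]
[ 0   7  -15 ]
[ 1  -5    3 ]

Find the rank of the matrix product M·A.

2

First compute MA:
[[-42, -14,  66],
 [-18,  -1,  -3],
 [-27,  16, -114],
 [ 60,  15, -63]]
Now row reduce the product.
R2 ← R2 − (3/7)·R1: [0, 5, -219/7]
R3 ← R3 − (9/14)·R1: [0, 25, -1095/7]
R4 ← R4 + (10/7)·R1: [0, -5, 219/7]
R3 ← R3 − (5)·R2: [0, 0, 0]
R4 ← R4 + R2: [0, 0, 0]
2 nonzero rows, so rank(MA) = 2.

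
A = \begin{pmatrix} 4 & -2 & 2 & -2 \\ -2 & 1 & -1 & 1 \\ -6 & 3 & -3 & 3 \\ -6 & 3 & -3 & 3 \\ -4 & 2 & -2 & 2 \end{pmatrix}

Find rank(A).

1

Row reduce to echelon form.
R2 ← R2 + (1/2)·R1: [0, 0, 0, 0]
R3 ← R3 + (3/2)·R1: [0, 0, 0, 0]
R4 ← R4 + (3/2)·R1: [0, 0, 0, 0]
R5 ← R5 + R1: [0, 0, 0, 0]
Echelon form has 1 nonzero row, so rank(A) = 1.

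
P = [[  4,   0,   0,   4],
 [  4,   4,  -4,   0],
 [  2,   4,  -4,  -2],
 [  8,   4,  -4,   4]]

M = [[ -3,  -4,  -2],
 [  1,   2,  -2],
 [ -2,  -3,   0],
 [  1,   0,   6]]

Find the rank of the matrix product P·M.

First compute PM:
[[ -8, -16,  16],
 [  0,   4, -16],
 [  4,  12, -24],
 [ -8, -12,   0]]
Now row reduce the product.
R3 ← R3 + (1/2)·R1: [0, 4, -16]
R4 ← R4 − R1: [0, 4, -16]
R3 ← R3 − R2: [0, 0, 0]
R4 ← R4 − R2: [0, 0, 0]
2 nonzero rows, so rank(PM) = 2.

2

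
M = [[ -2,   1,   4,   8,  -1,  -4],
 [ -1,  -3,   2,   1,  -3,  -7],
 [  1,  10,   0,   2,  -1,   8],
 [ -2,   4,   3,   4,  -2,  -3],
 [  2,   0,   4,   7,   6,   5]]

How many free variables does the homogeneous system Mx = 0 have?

Row reduce to echelon form.
R2 ← R2 − (1/2)·R1: [0, -7/2, 0, -3, -5/2, -5]
R3 ← R3 + (1/2)·R1: [0, 21/2, 2, 6, -3/2, 6]
R4 ← R4 − R1: [0, 3, -1, -4, -1, 1]
R5 ← R5 + R1: [0, 1, 8, 15, 5, 1]
R3 ← R3 + (3)·R2: [0, 0, 2, -3, -9, -9]
R4 ← R4 + (6/7)·R2: [0, 0, -1, -46/7, -22/7, -23/7]
R5 ← R5 + (2/7)·R2: [0, 0, 8, 99/7, 30/7, -3/7]
R4 ← R4 + (1/2)·R3: [0, 0, 0, -113/14, -107/14, -109/14]
R5 ← R5 − (4)·R3: [0, 0, 0, 183/7, 282/7, 249/7]
R5 ← R5 + (366/113)·R4: [0, 0, 0, 0, 1755/113, 1170/113]
5 nonzero rows, so rank(M) = 5.
M has 6 columns; by rank–nullity, nullity = 6 − 5 = 1.

1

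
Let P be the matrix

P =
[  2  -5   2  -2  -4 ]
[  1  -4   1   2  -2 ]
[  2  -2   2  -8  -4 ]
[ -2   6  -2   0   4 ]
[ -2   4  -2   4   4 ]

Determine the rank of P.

2

Row reduce to echelon form.
R2 ← R2 − (1/2)·R1: [0, -3/2, 0, 3, 0]
R3 ← R3 − R1: [0, 3, 0, -6, 0]
R4 ← R4 + R1: [0, 1, 0, -2, 0]
R5 ← R5 + R1: [0, -1, 0, 2, 0]
R3 ← R3 + (2)·R2: [0, 0, 0, 0, 0]
R4 ← R4 + (2/3)·R2: [0, 0, 0, 0, 0]
R5 ← R5 − (2/3)·R2: [0, 0, 0, 0, 0]
Echelon form has 2 nonzero rows, so rank(P) = 2.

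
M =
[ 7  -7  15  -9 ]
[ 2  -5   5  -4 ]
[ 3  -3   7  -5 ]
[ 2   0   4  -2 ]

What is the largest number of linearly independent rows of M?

3

Row reduce to echelon form.
R2 ← R2 − (2/7)·R1: [0, -3, 5/7, -10/7]
R3 ← R3 − (3/7)·R1: [0, 0, 4/7, -8/7]
R4 ← R4 − (2/7)·R1: [0, 2, -2/7, 4/7]
R4 ← R4 + (2/3)·R2: [0, 0, 4/21, -8/21]
R4 ← R4 − (1/3)·R3: [0, 0, 0, 0]
Echelon form has 3 nonzero rows, so rank(M) = 3.
The rank gives the maximum number of linearly independent rows: 3.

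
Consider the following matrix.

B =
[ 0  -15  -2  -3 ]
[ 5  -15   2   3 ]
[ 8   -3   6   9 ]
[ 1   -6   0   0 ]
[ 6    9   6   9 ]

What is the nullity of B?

Row reduce to echelon form.
Swap R1 ↔ R2
R3 ← R3 − (8/5)·R1: [0, 21, 14/5, 21/5]
R4 ← R4 − (1/5)·R1: [0, -3, -2/5, -3/5]
R5 ← R5 − (6/5)·R1: [0, 27, 18/5, 27/5]
R3 ← R3 + (7/5)·R2: [0, 0, 0, 0]
R4 ← R4 − (1/5)·R2: [0, 0, 0, 0]
R5 ← R5 + (9/5)·R2: [0, 0, 0, 0]
2 nonzero rows, so rank(B) = 2.
B has 4 columns; by rank–nullity, nullity = 4 − 2 = 2.

2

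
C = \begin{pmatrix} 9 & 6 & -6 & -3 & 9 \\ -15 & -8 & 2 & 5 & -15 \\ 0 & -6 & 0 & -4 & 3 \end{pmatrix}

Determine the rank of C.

Row reduce to echelon form.
R2 ← R2 + (5/3)·R1: [0, 2, -8, 0, 0]
R3 ← R3 + (3)·R2: [0, 0, -24, -4, 3]
Echelon form has 3 nonzero rows, so rank(C) = 3.

3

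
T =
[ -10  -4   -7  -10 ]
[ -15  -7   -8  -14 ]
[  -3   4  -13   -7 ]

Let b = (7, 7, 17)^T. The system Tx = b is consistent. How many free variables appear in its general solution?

Row reduce the augmented matrix [T | b].
R2 ← R2 − (3/2)·R1: [0, -1, 5/2, 1, -7/2]
R3 ← R3 − (3/10)·R1: [0, 26/5, -109/10, -4, 149/10]
R3 ← R3 + (26/5)·R2: [0, 0, 21/10, 6/5, -33/10]
The echelon form has 3 nonzero rows, and every pivot lies in the first 4 columns, so rank(T) = rank([T|b]) = 3.
The system is consistent.
Free variables = (unknowns) − (rank) = 4 − 3 = 1.

1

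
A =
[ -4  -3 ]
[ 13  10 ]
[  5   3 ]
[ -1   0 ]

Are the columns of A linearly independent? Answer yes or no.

Row reduce A to echelon form.
R2 ← R2 + (13/4)·R1: [0, 1/4]
R3 ← R3 + (5/4)·R1: [0, -3/4]
R4 ← R4 − (1/4)·R1: [0, 3/4]
R3 ← R3 + (3)·R2: [0, 0]
R4 ← R4 − (3)·R2: [0, 0]
2 pivots among 2 columns.
Every column is a pivot column, so the columns are linearly independent.

yes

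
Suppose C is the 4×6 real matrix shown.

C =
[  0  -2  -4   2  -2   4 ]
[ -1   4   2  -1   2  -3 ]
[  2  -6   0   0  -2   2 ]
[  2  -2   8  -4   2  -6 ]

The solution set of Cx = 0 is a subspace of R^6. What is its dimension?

Row reduce to echelon form.
Swap R1 ↔ R2
R3 ← R3 + (2)·R1: [0, 2, 4, -2, 2, -4]
R4 ← R4 + (2)·R1: [0, 6, 12, -6, 6, -12]
R3 ← R3 + R2: [0, 0, 0, 0, 0, 0]
R4 ← R4 + (3)·R2: [0, 0, 0, 0, 0, 0]
2 nonzero rows, so rank(C) = 2.
C has 6 columns; by rank–nullity, nullity = 6 − 2 = 4.

4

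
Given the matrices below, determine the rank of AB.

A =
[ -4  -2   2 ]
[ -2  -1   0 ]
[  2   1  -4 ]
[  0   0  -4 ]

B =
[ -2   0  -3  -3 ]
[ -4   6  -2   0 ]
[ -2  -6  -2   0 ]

First compute AB:
[[ 12, -24,  12,  12],
 [  8,  -6,   8,   6],
 [  0,  30,   0,  -6],
 [  8,  24,   8,   0]]
Now row reduce the product.
R2 ← R2 − (2/3)·R1: [0, 10, 0, -2]
R4 ← R4 − (2/3)·R1: [0, 40, 0, -8]
R3 ← R3 − (3)·R2: [0, 0, 0, 0]
R4 ← R4 − (4)·R2: [0, 0, 0, 0]
2 nonzero rows, so rank(AB) = 2.

2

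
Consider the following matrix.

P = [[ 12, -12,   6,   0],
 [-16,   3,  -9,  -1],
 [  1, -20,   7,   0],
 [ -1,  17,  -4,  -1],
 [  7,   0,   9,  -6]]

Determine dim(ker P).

0

Row reduce to echelon form.
R2 ← R2 + (4/3)·R1: [0, -13, -1, -1]
R3 ← R3 − (1/12)·R1: [0, -19, 13/2, 0]
R4 ← R4 + (1/12)·R1: [0, 16, -7/2, -1]
R5 ← R5 − (7/12)·R1: [0, 7, 11/2, -6]
R3 ← R3 − (19/13)·R2: [0, 0, 207/26, 19/13]
R4 ← R4 + (16/13)·R2: [0, 0, -123/26, -29/13]
R5 ← R5 + (7/13)·R2: [0, 0, 129/26, -85/13]
R4 ← R4 + (41/69)·R3: [0, 0, 0, -94/69]
R5 ← R5 − (43/69)·R3: [0, 0, 0, -514/69]
R5 ← R5 − (257/47)·R4: [0, 0, 0, 0]
4 nonzero rows, so rank(P) = 4.
P has 4 columns; by rank–nullity, nullity = 4 − 4 = 0.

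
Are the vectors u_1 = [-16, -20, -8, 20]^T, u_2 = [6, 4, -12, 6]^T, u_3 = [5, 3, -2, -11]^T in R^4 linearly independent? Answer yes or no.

yes

Form the matrix with these vectors as rows and row reduce.
R2 ← R2 + (3/8)·R1: [0, -7/2, -15, 27/2]
R3 ← R3 + (5/16)·R1: [0, -13/4, -9/2, -19/4]
R3 ← R3 − (13/14)·R2: [0, 0, 66/7, -121/7]
3 nonzero rows, so the 3 vectors span a space of dimension 3.
Since 3 = 3, the vectors are linearly independent.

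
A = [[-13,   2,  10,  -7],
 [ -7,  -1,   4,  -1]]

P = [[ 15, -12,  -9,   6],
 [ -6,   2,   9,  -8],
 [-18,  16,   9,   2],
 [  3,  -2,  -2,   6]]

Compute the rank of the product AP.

First compute AP:
[[-408, 334, 239, -116],
 [-174, 148,  92, -32]]
Now row reduce the product.
R2 ← R2 − (29/68)·R1: [0, 189/34, -675/68, 297/17]
2 nonzero rows, so rank(AP) = 2.

2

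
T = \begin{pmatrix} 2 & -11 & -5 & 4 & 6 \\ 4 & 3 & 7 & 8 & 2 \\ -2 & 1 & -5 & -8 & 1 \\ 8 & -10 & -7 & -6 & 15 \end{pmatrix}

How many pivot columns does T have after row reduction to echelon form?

Row reduce to echelon form.
R2 ← R2 − (2)·R1: [0, 25, 17, 0, -10]
R3 ← R3 + R1: [0, -10, -10, -4, 7]
R4 ← R4 − (4)·R1: [0, 34, 13, -22, -9]
R3 ← R3 + (2/5)·R2: [0, 0, -16/5, -4, 3]
R4 ← R4 − (34/25)·R2: [0, 0, -253/25, -22, 23/5]
R4 ← R4 − (253/80)·R3: [0, 0, 0, -187/20, -391/80]
Echelon form has 4 nonzero rows, so rank(T) = 4.
Each nonzero row contributes one pivot column: 4 pivot columns.

4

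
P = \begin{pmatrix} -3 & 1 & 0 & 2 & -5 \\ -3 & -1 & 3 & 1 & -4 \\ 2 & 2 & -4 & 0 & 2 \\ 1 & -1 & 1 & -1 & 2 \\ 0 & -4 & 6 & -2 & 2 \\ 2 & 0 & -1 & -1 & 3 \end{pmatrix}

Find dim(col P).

Row reduce to echelon form.
R2 ← R2 − R1: [0, -2, 3, -1, 1]
R3 ← R3 + (2/3)·R1: [0, 8/3, -4, 4/3, -4/3]
R4 ← R4 + (1/3)·R1: [0, -2/3, 1, -1/3, 1/3]
R6 ← R6 + (2/3)·R1: [0, 2/3, -1, 1/3, -1/3]
R3 ← R3 + (4/3)·R2: [0, 0, 0, 0, 0]
R4 ← R4 − (1/3)·R2: [0, 0, 0, 0, 0]
R5 ← R5 − (2)·R2: [0, 0, 0, 0, 0]
R6 ← R6 + (1/3)·R2: [0, 0, 0, 0, 0]
Echelon form has 2 nonzero rows, so rank(P) = 2.
The column space has dimension equal to the rank: 2.

2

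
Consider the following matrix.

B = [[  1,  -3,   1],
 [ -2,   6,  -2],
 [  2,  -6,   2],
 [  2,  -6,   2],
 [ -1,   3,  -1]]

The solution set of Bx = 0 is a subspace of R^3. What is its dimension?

Row reduce to echelon form.
R2 ← R2 + (2)·R1: [0, 0, 0]
R3 ← R3 − (2)·R1: [0, 0, 0]
R4 ← R4 − (2)·R1: [0, 0, 0]
R5 ← R5 + R1: [0, 0, 0]
1 nonzero row, so rank(B) = 1.
B has 3 columns; by rank–nullity, nullity = 3 − 1 = 2.

2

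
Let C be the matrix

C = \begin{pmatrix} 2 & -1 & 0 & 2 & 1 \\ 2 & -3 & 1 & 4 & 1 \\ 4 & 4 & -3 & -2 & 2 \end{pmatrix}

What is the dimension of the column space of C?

Row reduce to echelon form.
R2 ← R2 − R1: [0, -2, 1, 2, 0]
R3 ← R3 − (2)·R1: [0, 6, -3, -6, 0]
R3 ← R3 + (3)·R2: [0, 0, 0, 0, 0]
Echelon form has 2 nonzero rows, so rank(C) = 2.
The column space has dimension equal to the rank: 2.

2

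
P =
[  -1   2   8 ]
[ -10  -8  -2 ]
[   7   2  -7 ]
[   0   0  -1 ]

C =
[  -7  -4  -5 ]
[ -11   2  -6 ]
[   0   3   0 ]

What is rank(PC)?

3

First compute PC:
[[-15,  32,  -7],
 [158,  18,  98],
 [-71, -45, -47],
 [  0,  -3,   0]]
Now row reduce the product.
R2 ← R2 + (158/15)·R1: [0, 5326/15, 364/15]
R3 ← R3 − (71/15)·R1: [0, -2947/15, -208/15]
R3 ← R3 + (2947/5326)·R2: [0, 0, -1170/2663]
R4 ← R4 + (45/5326)·R2: [0, 0, 546/2663]
R4 ← R4 + (7/15)·R3: [0, 0, 0]
3 nonzero rows, so rank(PC) = 3.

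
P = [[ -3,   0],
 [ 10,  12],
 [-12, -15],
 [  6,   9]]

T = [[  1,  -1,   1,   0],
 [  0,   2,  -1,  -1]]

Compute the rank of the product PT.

2

First compute PT:
[[ -3,   3,  -3,   0],
 [ 10,  14,  -2, -12],
 [-12, -18,   3,  15],
 [  6,  12,  -3,  -9]]
Now row reduce the product.
R2 ← R2 + (10/3)·R1: [0, 24, -12, -12]
R3 ← R3 − (4)·R1: [0, -30, 15, 15]
R4 ← R4 + (2)·R1: [0, 18, -9, -9]
R3 ← R3 + (5/4)·R2: [0, 0, 0, 0]
R4 ← R4 − (3/4)·R2: [0, 0, 0, 0]
2 nonzero rows, so rank(PT) = 2.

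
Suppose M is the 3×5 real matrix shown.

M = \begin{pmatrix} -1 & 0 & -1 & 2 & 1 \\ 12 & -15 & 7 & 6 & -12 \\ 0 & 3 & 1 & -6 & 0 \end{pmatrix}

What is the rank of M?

Row reduce to echelon form.
R2 ← R2 + (12)·R1: [0, -15, -5, 30, 0]
R3 ← R3 + (1/5)·R2: [0, 0, 0, 0, 0]
Echelon form has 2 nonzero rows, so rank(M) = 2.

2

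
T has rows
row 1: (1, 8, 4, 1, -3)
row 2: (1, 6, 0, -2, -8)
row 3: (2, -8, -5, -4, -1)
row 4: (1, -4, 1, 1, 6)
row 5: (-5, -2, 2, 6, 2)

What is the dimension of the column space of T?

4

Row reduce to echelon form.
R2 ← R2 − R1: [0, -2, -4, -3, -5]
R3 ← R3 − (2)·R1: [0, -24, -13, -6, 5]
R4 ← R4 − R1: [0, -12, -3, 0, 9]
R5 ← R5 + (5)·R1: [0, 38, 22, 11, -13]
R3 ← R3 − (12)·R2: [0, 0, 35, 30, 65]
R4 ← R4 − (6)·R2: [0, 0, 21, 18, 39]
R5 ← R5 + (19)·R2: [0, 0, -54, -46, -108]
R4 ← R4 − (3/5)·R3: [0, 0, 0, 0, 0]
R5 ← R5 + (54/35)·R3: [0, 0, 0, 2/7, -54/7]
Swap R4 ↔ R5
Echelon form has 4 nonzero rows, so rank(T) = 4.
The column space has dimension equal to the rank: 4.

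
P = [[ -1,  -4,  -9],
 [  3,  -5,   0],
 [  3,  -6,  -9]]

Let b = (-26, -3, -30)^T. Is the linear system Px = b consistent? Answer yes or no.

Row reduce the augmented matrix [P | b].
R2 ← R2 + (3)·R1: [0, -17, -27, -81]
R3 ← R3 + (3)·R1: [0, -18, -36, -108]
R3 ← R3 − (18/17)·R2: [0, 0, -126/17, -378/17]
The echelon form has 3 nonzero rows, and every pivot lies in the first 3 columns, so rank(P) = rank([P|b]) = 3.
The system is consistent.

yes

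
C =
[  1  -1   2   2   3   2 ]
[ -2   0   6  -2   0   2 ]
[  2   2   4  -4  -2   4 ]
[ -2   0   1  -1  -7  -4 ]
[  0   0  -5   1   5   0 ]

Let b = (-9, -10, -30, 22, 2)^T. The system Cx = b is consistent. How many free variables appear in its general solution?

Row reduce the augmented matrix [C | b].
R2 ← R2 + (2)·R1: [0, -2, 10, 2, 6, 6, -28]
R3 ← R3 − (2)·R1: [0, 4, 0, -8, -8, 0, -12]
R4 ← R4 + (2)·R1: [0, -2, 5, 3, -1, 0, 4]
R3 ← R3 + (2)·R2: [0, 0, 20, -4, 4, 12, -68]
R4 ← R4 − R2: [0, 0, -5, 1, -7, -6, 32]
R4 ← R4 + (1/4)·R3: [0, 0, 0, 0, -6, -3, 15]
R5 ← R5 + (1/4)·R3: [0, 0, 0, 0, 6, 3, -15]
R5 ← R5 + R4: [0, 0, 0, 0, 0, 0, 0]
The echelon form has 4 nonzero rows, and every pivot lies in the first 6 columns, so rank(C) = rank([C|b]) = 4.
The system is consistent.
Free variables = (unknowns) − (rank) = 6 − 4 = 2.

2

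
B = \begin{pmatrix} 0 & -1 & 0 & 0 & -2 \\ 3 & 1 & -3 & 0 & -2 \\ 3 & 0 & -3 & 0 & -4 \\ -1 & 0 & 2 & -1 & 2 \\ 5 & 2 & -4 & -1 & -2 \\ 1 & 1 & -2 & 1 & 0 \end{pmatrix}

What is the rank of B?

Row reduce to echelon form.
Swap R1 ↔ R2
R3 ← R3 − R1: [0, -1, 0, 0, -2]
R4 ← R4 + (1/3)·R1: [0, 1/3, 1, -1, 4/3]
R5 ← R5 − (5/3)·R1: [0, 1/3, 1, -1, 4/3]
R6 ← R6 − (1/3)·R1: [0, 2/3, -1, 1, 2/3]
R3 ← R3 − R2: [0, 0, 0, 0, 0]
R4 ← R4 + (1/3)·R2: [0, 0, 1, -1, 2/3]
R5 ← R5 + (1/3)·R2: [0, 0, 1, -1, 2/3]
R6 ← R6 + (2/3)·R2: [0, 0, -1, 1, -2/3]
Swap R3 ↔ R4
R5 ← R5 − R3: [0, 0, 0, 0, 0]
R6 ← R6 + R3: [0, 0, 0, 0, 0]
Echelon form has 3 nonzero rows, so rank(B) = 3.

3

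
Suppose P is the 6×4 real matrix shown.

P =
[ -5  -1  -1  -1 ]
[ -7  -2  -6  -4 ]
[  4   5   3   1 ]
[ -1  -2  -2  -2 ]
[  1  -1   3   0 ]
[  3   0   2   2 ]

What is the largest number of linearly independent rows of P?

Row reduce to echelon form.
R2 ← R2 − (7/5)·R1: [0, -3/5, -23/5, -13/5]
R3 ← R3 + (4/5)·R1: [0, 21/5, 11/5, 1/5]
R4 ← R4 − (1/5)·R1: [0, -9/5, -9/5, -9/5]
R5 ← R5 + (1/5)·R1: [0, -6/5, 14/5, -1/5]
R6 ← R6 + (3/5)·R1: [0, -3/5, 7/5, 7/5]
R3 ← R3 + (7)·R2: [0, 0, -30, -18]
R4 ← R4 − (3)·R2: [0, 0, 12, 6]
R5 ← R5 − (2)·R2: [0, 0, 12, 5]
R6 ← R6 − R2: [0, 0, 6, 4]
R4 ← R4 + (2/5)·R3: [0, 0, 0, -6/5]
R5 ← R5 + (2/5)·R3: [0, 0, 0, -11/5]
R6 ← R6 + (1/5)·R3: [0, 0, 0, 2/5]
R5 ← R5 − (11/6)·R4: [0, 0, 0, 0]
R6 ← R6 + (1/3)·R4: [0, 0, 0, 0]
Echelon form has 4 nonzero rows, so rank(P) = 4.
The rank gives the maximum number of linearly independent rows: 4.

4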